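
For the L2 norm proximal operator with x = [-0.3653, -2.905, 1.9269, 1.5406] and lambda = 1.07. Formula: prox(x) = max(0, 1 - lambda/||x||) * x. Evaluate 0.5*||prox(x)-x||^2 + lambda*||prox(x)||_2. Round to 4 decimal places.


Step 1: Compute ||x||.
||x|| = 3.8287
Step 2: Compute scaling factor.
scale = max(0, 1 - 1.07/3.8287) = 0.7205
Step 3: prox(x) = [-0.2632, -2.0931, 1.3884, 1.1101]
||prox(x)|| = 2.7587
Step 4: Proximal objective.
0.5*||prox-x||^2 = 0.5725
lambda*||prox|| = 2.9518
Total = 3.5242


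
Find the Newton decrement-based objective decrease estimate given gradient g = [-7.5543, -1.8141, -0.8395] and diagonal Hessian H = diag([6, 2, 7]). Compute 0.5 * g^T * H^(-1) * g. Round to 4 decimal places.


Step 1: H is diagonal, so H^(-1) * g = [-1.2591, -0.9071, -0.1199].
Step 2: g^T H^(-1) g = sum_i g_i^2 / H_ii
  = (-7.5543)^2/6 + (-1.8141)^2/2 + (-0.8395)^2/7
  = 9.5112 + 1.6455 + 0.1007 = 11.2574
Step 3: Objective decrease = 0.5 * g^T H^(-1) g = 5.6287


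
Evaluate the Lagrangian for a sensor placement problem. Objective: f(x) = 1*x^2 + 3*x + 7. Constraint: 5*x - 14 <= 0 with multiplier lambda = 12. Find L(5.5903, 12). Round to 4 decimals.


Step 1: Evaluate f(x).
f(5.5903) = 1*5.5903^2 + 3*5.5903 + 7 = 55.0224
Step 2: Evaluate g(x).
g(5.5903) = 5*5.5903 - 14 = 13.9515
Step 3: Compute Lagrangian.
L = 55.0224 + 12*13.9515 = 222.4404


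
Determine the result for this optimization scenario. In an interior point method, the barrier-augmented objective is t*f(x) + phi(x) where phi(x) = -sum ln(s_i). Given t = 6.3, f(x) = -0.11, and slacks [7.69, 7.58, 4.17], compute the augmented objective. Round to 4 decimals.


Step 1: Compute log-barrier.
ln values: [2.0399, 2.0255, 1.4279]
phi = -(2.0399 + 2.0255 + 1.4279) = -5.4934
Step 2: Compute augmented objective.
t*f(x) = 6.3*-0.11 = -0.693
Total = -0.693 - 5.4934 = -6.1864


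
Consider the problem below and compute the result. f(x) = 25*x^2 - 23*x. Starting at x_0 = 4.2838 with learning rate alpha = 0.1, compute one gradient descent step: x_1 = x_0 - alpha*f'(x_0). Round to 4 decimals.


We compute the gradient at x_0 and apply the update.
f'(x) = 50*x - 23
f'(4.2838) = 50*4.2838 - 23 = 191.19
x_1 = 4.2838 - 0.1*191.19 = -14.8352


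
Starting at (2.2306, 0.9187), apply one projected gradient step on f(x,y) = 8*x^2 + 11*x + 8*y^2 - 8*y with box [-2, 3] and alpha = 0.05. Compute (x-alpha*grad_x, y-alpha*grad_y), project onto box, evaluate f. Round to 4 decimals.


Step 1: Compute gradient at (2.2306, 0.9187).
grad_x = 2*8*2.2306 + 11 = 46.6896
grad_y = 2*8*0.9187 - 8 = 6.6992
Step 2: Gradient step.
x_raw = 2.2306 - 0.05*46.6896 = -0.1039
y_raw = 0.9187 - 0.05*6.6992 = 0.5837
Step 3: Project onto [-2, 3].
x_proj = clip(-0.1039) = -0.1039
y_proj = clip(0.5837) = 0.5837
Step 4: Evaluate f.
f(-0.1039, 0.5837) = -3.0003


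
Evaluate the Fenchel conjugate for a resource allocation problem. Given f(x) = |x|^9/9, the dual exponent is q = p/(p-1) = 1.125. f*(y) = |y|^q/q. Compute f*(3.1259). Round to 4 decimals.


The conjugate exponent q satisfies 1/p + 1/q = 1.
p = 9, so q = 9/(9 - 1) = 1.125
|y|^q = 3.1259^1.125 = 3.6045
f*(3.1259) = 3.6045 / 1.125 = 3.204


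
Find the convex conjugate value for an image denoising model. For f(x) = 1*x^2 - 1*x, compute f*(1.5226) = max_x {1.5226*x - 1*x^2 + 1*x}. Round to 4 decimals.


f*(y) = sup_x {y*x - a*x^2 - b*x} = sup_x {(y-b)*x - a*x^2}
FOC: (y - b) - 2a*x = 0 => x* = (y - b)/(2a)
x* = (1.5226 + 1)/(2*1) = 1.2613
f*(1.5226) = (y-b)^2/(4a) = (1.5226 + 1)^2/(4*1)
= 6.3635/4 = 1.5909


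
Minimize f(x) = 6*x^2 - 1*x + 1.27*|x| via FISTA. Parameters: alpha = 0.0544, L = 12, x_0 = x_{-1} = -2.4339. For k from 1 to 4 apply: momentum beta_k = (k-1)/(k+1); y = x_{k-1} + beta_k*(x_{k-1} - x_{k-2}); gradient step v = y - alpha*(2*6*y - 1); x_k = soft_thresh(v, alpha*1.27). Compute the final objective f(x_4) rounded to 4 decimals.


FISTA on f(x) = 6*x^2 - 1*x + 1.27*|x|
L = 12, alpha = 0.0544
Iteration 1: beta = 0.0, y = -2.4339 + 0.0*(-2.4339 + 2.4339) = -2.4339
  grad(y) = -30.2068, v = y - alpha*grad = -0.7907
  prox(v) = soft_thresh(-0.7907, 0.0691) = -0.7216
Iteration 2: beta = 0.3333, y = -0.7216 + 0.3333*(-0.7216 + 2.4339) = -0.1508
  grad(y) = -2.8094, v = y - alpha*grad = 0.002
  prox(v) = soft_thresh(0.002, 0.0691) = 0.0
Iteration 3: beta = 0.5, y = 0.0 + 0.5*(0.0 + 0.7216) = 0.3608
  grad(y) = 3.3294, v = y - alpha*grad = 0.1797
  prox(v) = soft_thresh(0.1797, 0.0691) = 0.1106
Iteration 4: beta = 0.6, y = 0.1106 + 0.6*(0.1106 - 0.0) = 0.1769
  grad(y) = 1.123, v = y - alpha*grad = 0.1158
  prox(v) = soft_thresh(0.1158, 0.0691) = 0.0467
f(x_4) = 6*0.0467^2 - 1*0.0467 + 1.27*|0.0467| = 0.0257


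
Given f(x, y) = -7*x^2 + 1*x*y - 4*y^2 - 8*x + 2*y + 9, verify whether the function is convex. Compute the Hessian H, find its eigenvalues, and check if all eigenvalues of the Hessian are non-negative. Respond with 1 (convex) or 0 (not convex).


The Hessian of f(x,y) = -7*x^2 + 1*x*y - 4*y^2 - 8*x + 2*y + 9 is:
H = [[-14, 1], [1, -8]]
Trace = -14 - 8 = -22
Determinant = -14*-8 - (1)^2 = 111
Discriminant = (-22)^2 - 4*111 = 40.0
Eigenvalues: lambda_1 = -14.1623, lambda_2 = -7.8377
The function is not convex.

0


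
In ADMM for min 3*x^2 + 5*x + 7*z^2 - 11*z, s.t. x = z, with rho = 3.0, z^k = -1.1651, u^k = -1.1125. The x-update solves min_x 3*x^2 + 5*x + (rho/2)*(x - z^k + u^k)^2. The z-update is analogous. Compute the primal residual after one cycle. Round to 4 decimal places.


ADMM iteration with rho = 3.0, z^k = -1.1651, u^k = -1.1125
Step 1: x-update.
Minimize 3*x^2 + 5*x + (3.0/2)*(x + 1.1651 - 1.1125)^2
FOC: (2*3 + 3.0)*x = -5 + 3.0*(-1.1651 + 1.1125)
x^{k+1} = -0.5731
Step 2: z-update.
Minimize 7*z^2 - 11*z + (3.0/2)*(-0.5731 - z - 1.1125)^2
FOC: (2*7 + 3.0)*z = 11 + 3.0*(-0.5731 - 1.1125)
z^{k+1} = 0.3496
Step 3: u-update.
u^{k+1} = -1.1125 - 0.5731 - 0.3496 = -2.0352
Step 4: Primal residual = |-0.5731 - 0.3496| = 0.9227


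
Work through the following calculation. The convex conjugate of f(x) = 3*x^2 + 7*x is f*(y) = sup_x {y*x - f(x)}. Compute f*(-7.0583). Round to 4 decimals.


f*(y) = sup_x {y*x - a*x^2 - b*x} = sup_x {(y-b)*x - a*x^2}
FOC: (y - b) - 2a*x = 0 => x* = (y - b)/(2a)
x* = (-7.0583 - 7)/(2*3) = -2.3431
f*(-7.0583) = (y-b)^2/(4a) = (-7.0583 - 7)^2/(4*3)
= 197.6358/12 = 16.4696


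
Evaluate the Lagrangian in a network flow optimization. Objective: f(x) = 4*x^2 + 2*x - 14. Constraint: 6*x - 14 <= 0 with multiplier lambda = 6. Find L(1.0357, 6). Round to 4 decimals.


Step 1: Evaluate f(x).
f(1.0357) = 4*1.0357^2 + 2*1.0357 - 14 = -7.6379
Step 2: Evaluate g(x).
g(1.0357) = 6*1.0357 - 14 = -7.7858
Step 3: Compute Lagrangian.
L = -7.6379 + 6*-7.7858 = -54.3527


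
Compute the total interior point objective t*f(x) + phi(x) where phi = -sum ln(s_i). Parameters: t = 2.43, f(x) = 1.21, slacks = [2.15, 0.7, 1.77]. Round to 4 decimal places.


Step 1: Compute log-barrier.
ln values: [0.7655, -0.3567, 0.571]
phi = -(0.7655 - 0.3567 + 0.571) = -0.9798
Step 2: Compute augmented objective.
t*f(x) = 2.43*1.21 = 2.9403
Total = 2.9403 - 0.9798 = 1.9605


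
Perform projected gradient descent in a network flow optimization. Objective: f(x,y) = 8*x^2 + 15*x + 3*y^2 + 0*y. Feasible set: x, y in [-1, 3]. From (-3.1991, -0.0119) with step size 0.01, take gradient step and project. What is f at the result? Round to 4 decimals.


Step 1: Compute gradient at (-3.1991, -0.0119).
grad_x = 2*8*-3.1991 + 15 = -36.1856
grad_y = 2*3*-0.0119 + 0 = -0.0714
Step 2: Gradient step.
x_raw = -3.1991 - 0.01*-36.1856 = -2.8372
y_raw = -0.0119 - 0.01*-0.0714 = -0.0112
Step 3: Project onto [-1, 3].
x_proj = clip(-2.8372) = -1.0
y_proj = clip(-0.0112) = -0.0112
Step 4: Evaluate f.
f(-1.0, -0.0112) = -6.9996


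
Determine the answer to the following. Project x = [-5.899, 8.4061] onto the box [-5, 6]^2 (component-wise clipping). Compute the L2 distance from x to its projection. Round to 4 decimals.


Project each component onto [-5, 6].
clip(-5.899) = -5.0, clip(8.4061) = 6.0
Projection = [-5.0, 6.0]
Squared diffs: [0.8082, 5.7893]
Distance = sqrt(6.5975) = 2.5686


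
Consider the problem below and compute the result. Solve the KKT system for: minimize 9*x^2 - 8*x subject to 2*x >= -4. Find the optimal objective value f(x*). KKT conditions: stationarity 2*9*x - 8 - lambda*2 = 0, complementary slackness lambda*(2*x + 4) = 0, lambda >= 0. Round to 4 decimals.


Step 1: Try lambda = 0 (constraint inactive).
Stationarity: 2*9*x - 8 = 0
x* = 8/(2*9) = 4/9 = 0.4444 (rounded; the exact value 4/9 is used below)
Check constraint: 2*0.4444 = 0.8888 >= -4 -- satisfied.
Step 2: Compute optimal value.
f(x*) = 9*(4/9)^2 - 8*(4/9) = -1.7778


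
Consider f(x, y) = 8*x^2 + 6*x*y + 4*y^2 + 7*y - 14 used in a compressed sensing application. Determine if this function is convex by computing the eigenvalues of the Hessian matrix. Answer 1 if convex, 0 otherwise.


The Hessian of f(x,y) = 8*x^2 + 6*x*y + 4*y^2 + 7*y - 14 is:
H = [[16, 6], [6, 8]]
Trace = 16 + 8 = 24
Determinant = 16*8 - (6)^2 = 92
Discriminant = (24)^2 - 4*92 = 208.0
Eigenvalues: lambda_1 = 4.7889, lambda_2 = 19.2111
The function is convex.

1


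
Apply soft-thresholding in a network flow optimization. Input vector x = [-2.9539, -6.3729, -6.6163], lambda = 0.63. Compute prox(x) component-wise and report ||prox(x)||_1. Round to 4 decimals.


Soft-thresholding with lambda = 0.63:
prox(-2.9539) = sign(-2.9539)*max(|-2.9539| - 0.63, 0) = -2.3239
prox(-6.3729) = sign(-6.3729)*max(|-6.3729| - 0.63, 0) = -5.7429
prox(-6.6163) = sign(-6.6163)*max(|-6.6163| - 0.63, 0) = -5.9863
prox(x) = [-2.3239, -5.7429, -5.9863]
||prox(x)||_1 = 2.3239 + 5.7429 + 5.9863 = 14.0531


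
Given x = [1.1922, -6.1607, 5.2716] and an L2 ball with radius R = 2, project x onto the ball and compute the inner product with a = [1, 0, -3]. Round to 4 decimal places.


Step 1: Compute ||x|| (intermediates to 6 decimals).
||x|| = sqrt(1.1922^2 + (-6.1607)^2 + 5.2716^2) = 8.195446
Step 2: Project.
Since ||x|| > R, scale = R/||x|| = 2/8.195446 = 0.244038, proj(x) = scale * x
proj(x) = [0.290942, -1.503445, 1.286471]
Step 3: Dot product.
a^T * proj(x) = 1*0.290942 + 0*(-1.503445) - 3*1.286471 = -3.5685


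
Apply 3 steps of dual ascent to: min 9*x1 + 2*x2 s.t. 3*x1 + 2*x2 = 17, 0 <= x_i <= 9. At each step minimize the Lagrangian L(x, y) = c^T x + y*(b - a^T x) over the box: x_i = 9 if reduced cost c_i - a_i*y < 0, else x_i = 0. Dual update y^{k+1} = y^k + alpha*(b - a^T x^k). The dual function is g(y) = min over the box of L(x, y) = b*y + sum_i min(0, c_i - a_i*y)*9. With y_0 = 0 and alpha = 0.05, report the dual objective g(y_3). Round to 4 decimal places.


Dual ascent for LP: min 9*x1 + 2*x2, 3*x1 + 2*x2 = 17, 0 <= x_i <= 9
Step 1: y^k = 0.0, reduced costs: (9.0, 2.0)
  x^k = (0.0, 0.0), subgradient = b - a^T x = 17.0
  y^{k+1} = 0.0 + 0.05*17.0 = 0.85
Step 2: y^k = 0.85, reduced costs: (6.45, 0.3)
  x^k = (0.0, 0.0), subgradient = b - a^T x = 17.0
  y^{k+1} = 0.85 + 0.05*17.0 = 1.7
Step 3: y^k = 1.7, reduced costs: (3.9, -1.4)
  x^k = (0.0, 9.0), subgradient = b - a^T x = -1.0
  y^{k+1} = 1.7 + 0.05*-1.0 = 1.65
Dual objective at y_3 = 1.65: reduced costs (4.05, -1.3), box minimizer x = (0.0, 9.0)
g(y_3) = b*y + (c1 - a1*y)*x1 + (c2 - a2*y)*x2 = 17*1.65 + 4.05*0.0 + (-1.3)*9.0 = 28.05 + 0.0 - 11.7 = 16.35


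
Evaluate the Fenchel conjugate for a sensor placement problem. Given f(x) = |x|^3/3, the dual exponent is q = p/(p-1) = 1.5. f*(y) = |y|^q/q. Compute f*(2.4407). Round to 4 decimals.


The conjugate exponent q satisfies 1/p + 1/q = 1.
p = 3, so q = 3/(3 - 1) = 1.5
|y|^q = 2.4407^1.5 = 3.813
f*(2.4407) = 3.813 / 1.5 = 2.542


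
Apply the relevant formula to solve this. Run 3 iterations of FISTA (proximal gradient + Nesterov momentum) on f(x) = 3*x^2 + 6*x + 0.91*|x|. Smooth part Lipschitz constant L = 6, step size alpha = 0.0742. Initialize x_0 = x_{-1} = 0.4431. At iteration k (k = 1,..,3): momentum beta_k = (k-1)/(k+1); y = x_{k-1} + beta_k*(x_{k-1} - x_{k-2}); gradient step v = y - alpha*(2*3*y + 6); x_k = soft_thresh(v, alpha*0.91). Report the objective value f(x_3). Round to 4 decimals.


FISTA on f(x) = 3*x^2 + 6*x + 0.91*|x|
L = 6, alpha = 0.0742
Iteration 1: beta = 0.0, y = 0.4431 + 0.0*(0.4431 - 0.4431) = 0.4431
  grad(y) = 8.6586, v = y - alpha*grad = -0.1994
  prox(v) = soft_thresh(-0.1994, 0.0675) = -0.1318
Iteration 2: beta = 0.3333, y = -0.1318 + 0.3333*(-0.1318 - 0.4431) = -0.3235
  grad(y) = 4.059, v = y - alpha*grad = -0.6247
  prox(v) = soft_thresh(-0.6247, 0.0675) = -0.5572
Iteration 3: beta = 0.5, y = -0.5572 + 0.5*(-0.5572 + 0.1318) = -0.7698
  grad(y) = 1.3812, v = y - alpha*grad = -0.8723
  prox(v) = soft_thresh(-0.8723, 0.0675) = -0.8048
f(x_3) = 3*(-0.8048)^2 + 6*(-0.8048) + 0.91*|-0.8048| = -2.1533


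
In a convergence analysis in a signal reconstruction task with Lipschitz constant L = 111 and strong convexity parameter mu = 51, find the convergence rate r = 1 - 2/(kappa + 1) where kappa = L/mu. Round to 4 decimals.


Step 1: Compute the condition number.
kappa = L/mu = 111/51 = 2.1765
Step 2: Compute the convergence rate.
r = 1 - 2/(kappa + 1) = 1 - 2*mu/(L + mu) = (L - mu)/(L + mu) = 60/162 = 0.3704


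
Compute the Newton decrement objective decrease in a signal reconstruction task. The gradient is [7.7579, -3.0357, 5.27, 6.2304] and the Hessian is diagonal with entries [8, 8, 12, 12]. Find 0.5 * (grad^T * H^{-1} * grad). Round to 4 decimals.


Step 1: H is diagonal, so H^(-1) * g = [0.9697, -0.3795, 0.4392, 0.5192].
Step 2: g^T H^(-1) g = sum_i g_i^2 / H_ii
  = (7.7579)^2/8 + (-3.0357)^2/8 + (5.27)^2/12 + (6.2304)^2/12
  = 7.5231 + 1.1519 + 2.3144 + 3.2348 = 14.2243
Step 3: Objective decrease = 0.5 * g^T H^(-1) g = 7.1121


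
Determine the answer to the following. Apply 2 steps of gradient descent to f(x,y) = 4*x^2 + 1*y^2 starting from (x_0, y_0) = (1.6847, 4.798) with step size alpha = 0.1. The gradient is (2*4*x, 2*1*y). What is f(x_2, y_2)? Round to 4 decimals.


Gradient descent on f(x,y) = 4*x^2 + 1*y^2.
Starting point: (1.6847, 4.798), alpha = 0.1
Step 1: grad_x = 2*4*1.6847 = 13.4776, grad_y = 2*1*4.798 = 9.596
  x_1 = 1.6847 - 0.1*13.4776 = 0.3369
  y_1 = 4.798 - 0.1*9.596 = 3.8384
Step 2: grad_x = 2*4*0.3369 = 2.6955, grad_y = 2*1*3.8384 = 7.6768
  x_2 = 0.3369 - 0.1*2.6955 = 0.0674
  y_2 = 3.8384 - 0.1*7.6768 = 3.0707
f(0.0674, 3.0707) = 4*0.0674^2 + 1*3.0707^2 = 9.4475


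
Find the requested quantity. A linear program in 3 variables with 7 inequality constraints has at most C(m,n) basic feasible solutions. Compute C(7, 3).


Each vertex corresponds to some choice of n active constraints out of m, so the number of vertices is at most C(m, n) = m! / (n!(m-n)!).
m = 7, n = 3
Numerator: 7 * 6 * 5
Denominator: 3! = 6
C(7, 3) = 35


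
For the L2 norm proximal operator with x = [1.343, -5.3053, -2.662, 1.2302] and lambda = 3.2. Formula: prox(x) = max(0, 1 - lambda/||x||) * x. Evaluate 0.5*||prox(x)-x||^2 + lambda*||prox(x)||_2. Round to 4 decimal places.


Step 1: Compute ||x||.
||x|| = 6.2088
Step 2: Compute scaling factor.
scale = max(0, 1 - 3.2/6.2088) = 0.4846
Step 3: prox(x) = [0.6508, -2.571, -1.29, 0.5962]
||prox(x)|| = 3.0088
Step 4: Proximal objective.
0.5*||prox-x||^2 = 5.12
lambda*||prox|| = 9.6282
Total = 14.7482


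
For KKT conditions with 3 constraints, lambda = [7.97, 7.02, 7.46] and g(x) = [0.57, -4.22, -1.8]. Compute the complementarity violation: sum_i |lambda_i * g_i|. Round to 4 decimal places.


KKT complementary slackness check:
lambda_1 * g_1 = 7.97 * 0.57 = 4.5429
lambda_2 * g_2 = 7.02 * -4.22 = -29.6244
lambda_3 * g_3 = 7.46 * -1.8 = -13.428
Total violation = 4.5429 + 29.6244 + 13.428 = 47.5953


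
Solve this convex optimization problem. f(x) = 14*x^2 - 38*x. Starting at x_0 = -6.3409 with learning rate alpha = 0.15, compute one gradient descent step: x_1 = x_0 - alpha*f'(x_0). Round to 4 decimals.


We compute the gradient at x_0 and apply the update.
f'(x) = 28*x - 38
f'(-6.3409) = 28*-6.3409 - 38 = -215.5452
x_1 = -6.3409 - 0.15*-215.5452 = 25.9909


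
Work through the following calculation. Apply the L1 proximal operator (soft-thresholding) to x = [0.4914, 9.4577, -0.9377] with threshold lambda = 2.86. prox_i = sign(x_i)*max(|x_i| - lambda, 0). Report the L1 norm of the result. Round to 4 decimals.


Soft-thresholding with lambda = 2.86:
prox(0.4914) = sign(0.4914)*max(|0.4914| - 2.86, 0) = 0.0
prox(9.4577) = sign(9.4577)*max(|9.4577| - 2.86, 0) = 6.5977
prox(-0.9377) = sign(-0.9377)*max(|-0.9377| - 2.86, 0) = 0.0
prox(x) = [0.0, 6.5977, 0.0]
||prox(x)||_1 = 0.0 + 6.5977 + 0.0 = 6.5977


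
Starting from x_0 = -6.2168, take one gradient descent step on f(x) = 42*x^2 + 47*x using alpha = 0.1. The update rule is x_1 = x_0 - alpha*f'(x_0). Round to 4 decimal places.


We compute the gradient at x_0 and apply the update.
f'(x) = 84*x + 47
f'(-6.2168) = 84*-6.2168 + 47 = -475.2112
x_1 = -6.2168 - 0.1*-475.2112 = 41.3043


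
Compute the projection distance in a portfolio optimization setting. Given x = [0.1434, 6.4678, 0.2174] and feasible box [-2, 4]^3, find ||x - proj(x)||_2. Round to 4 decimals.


Project each component onto [-2, 4].
clip(0.1434) = 0.1434, clip(6.4678) = 4.0, clip(0.2174) = 0.2174
Projection = [0.1434, 4.0, 0.2174]
Squared diffs: [0.0, 6.09, 0.0]
Distance = sqrt(6.09) = 2.4678


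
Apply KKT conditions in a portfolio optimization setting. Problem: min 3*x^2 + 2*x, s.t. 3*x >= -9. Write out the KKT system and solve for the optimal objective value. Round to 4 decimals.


Step 1: Try lambda = 0 (constraint inactive).
Stationarity: 2*3*x + 2 = 0
x* = -2/(2*3) = -1/3 = -0.3333 (rounded; the exact value -1/3 is used below)
Check constraint: 3*-0.3333 = -0.9999 >= -9 -- satisfied.
Step 2: Compute optimal value.
f(x*) = 3*(-1/3)^2 + 2*(-1/3) = -0.3333


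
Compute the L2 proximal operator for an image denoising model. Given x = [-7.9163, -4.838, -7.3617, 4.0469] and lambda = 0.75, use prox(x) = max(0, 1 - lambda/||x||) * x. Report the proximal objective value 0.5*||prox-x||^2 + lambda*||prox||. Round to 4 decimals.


Step 1: Compute ||x||.
||x|| = 12.5158
Step 2: Compute scaling factor.
scale = max(0, 1 - 0.75/12.5158) = 0.9401
Step 3: prox(x) = [-7.4419, -4.5481, -6.9206, 3.8044]
||prox(x)|| = 11.7658
Step 4: Proximal objective.
0.5*||prox-x||^2 = 0.2813
lambda*||prox|| = 8.8244
Total = 9.1056


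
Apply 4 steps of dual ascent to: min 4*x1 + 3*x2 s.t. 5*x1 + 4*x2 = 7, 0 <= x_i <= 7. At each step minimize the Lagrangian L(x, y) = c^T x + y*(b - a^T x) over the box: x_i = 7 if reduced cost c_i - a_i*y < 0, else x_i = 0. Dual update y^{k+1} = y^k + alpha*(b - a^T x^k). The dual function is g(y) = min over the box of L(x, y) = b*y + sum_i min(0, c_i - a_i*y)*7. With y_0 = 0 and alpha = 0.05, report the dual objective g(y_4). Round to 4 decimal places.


Dual ascent for LP: min 4*x1 + 3*x2, 5*x1 + 4*x2 = 7, 0 <= x_i <= 7
Step 1: y^k = 0.0, reduced costs: (4.0, 3.0)
  x^k = (0.0, 0.0), subgradient = b - a^T x = 7.0
  y^{k+1} = 0.0 + 0.05*7.0 = 0.35
Step 2: y^k = 0.35, reduced costs: (2.25, 1.6)
  x^k = (0.0, 0.0), subgradient = b - a^T x = 7.0
  y^{k+1} = 0.35 + 0.05*7.0 = 0.7
Step 3: y^k = 0.7, reduced costs: (0.5, 0.2)
  x^k = (0.0, 0.0), subgradient = b - a^T x = 7.0
  y^{k+1} = 0.7 + 0.05*7.0 = 1.05
Step 4: y^k = 1.05, reduced costs: (-1.25, -1.2)
  x^k = (7.0, 7.0), subgradient = b - a^T x = -56.0
  y^{k+1} = 1.05 + 0.05*-56.0 = -1.75
Dual objective at y_4 = -1.75: reduced costs (12.75, 10.0), box minimizer x = (0.0, 0.0)
g(y_4) = b*y + (c1 - a1*y)*x1 + (c2 - a2*y)*x2 = 7*(-1.75) + 12.75*0.0 + 10.0*0.0 = -12.25 + 0.0 + 0.0 = -12.25


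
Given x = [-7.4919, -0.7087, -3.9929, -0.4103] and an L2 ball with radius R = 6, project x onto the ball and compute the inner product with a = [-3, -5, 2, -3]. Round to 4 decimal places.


Step 1: Compute ||x|| (intermediates to 6 decimals).
||x|| = sqrt((-7.4919)^2 + (-0.7087)^2 + (-3.9929)^2 + (-0.4103)^2) = 8.528917
Step 2: Project.
Since ||x|| > R, scale = R/||x|| = 6/8.528917 = 0.703489, proj(x) = scale * x
proj(x) = [-5.270469, -0.498563, -2.808961, -0.288642]
Step 3: Dot product.
a^T * proj(x) = -3*(-5.270469) - 5*(-0.498563) + 2*(-2.808961) - 3*(-0.288642) = 13.5522


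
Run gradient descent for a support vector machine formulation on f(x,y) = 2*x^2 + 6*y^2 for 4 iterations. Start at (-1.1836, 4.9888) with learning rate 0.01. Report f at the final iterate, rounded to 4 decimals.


Gradient descent on f(x,y) = 2*x^2 + 6*y^2.
Starting point: (-1.1836, 4.9888), alpha = 0.01
Step 1: grad_x = 2*2*-1.1836 = -4.7344, grad_y = 2*6*4.9888 = 59.8656
  x_1 = -1.1836 - 0.01*-4.7344 = -1.1363
  y_1 = 4.9888 - 0.01*59.8656 = 4.3901
Step 2: grad_x = 2*2*-1.1363 = -4.545, grad_y = 2*6*4.3901 = 52.6817
  x_2 = -1.1363 - 0.01*-4.545 = -1.0908
  y_2 = 4.3901 - 0.01*52.6817 = 3.8633
Step 3: grad_x = 2*2*-1.0908 = -4.3632, grad_y = 2*6*3.8633 = 46.3599
  x_3 = -1.0908 - 0.01*-4.3632 = -1.0472
  y_3 = 3.8633 - 0.01*46.3599 = 3.3997
Step 4: grad_x = 2*2*-1.0472 = -4.1887, grad_y = 2*6*3.3997 = 40.7967
  x_4 = -1.0472 - 0.01*-4.1887 = -1.0053
  y_4 = 3.3997 - 0.01*40.7967 = 2.9918
f(-1.0053, 2.9918) = 2*(-1.0053)^2 + 6*2.9918^2 = 55.725


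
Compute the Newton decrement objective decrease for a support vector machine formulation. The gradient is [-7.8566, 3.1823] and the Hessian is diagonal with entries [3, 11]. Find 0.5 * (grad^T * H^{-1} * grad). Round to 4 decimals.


Step 1: H is diagonal, so H^(-1) * g = [-2.6189, 0.2893].
Step 2: g^T H^(-1) g = sum_i g_i^2 / H_ii
  = (-7.8566)^2/3 + (3.1823)^2/11
  = 20.5754 + 0.9206 = 21.496
Step 3: Objective decrease = 0.5 * g^T H^(-1) g = 10.748


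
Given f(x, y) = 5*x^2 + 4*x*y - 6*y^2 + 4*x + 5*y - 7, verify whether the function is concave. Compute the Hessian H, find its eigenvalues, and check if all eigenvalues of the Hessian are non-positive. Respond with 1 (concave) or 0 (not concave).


The Hessian of f(x,y) = 5*x^2 + 4*x*y - 6*y^2 + 4*x + 5*y - 7 is:
H = [[10, 4], [4, -12]]
Trace = 10 - 12 = -2
Determinant = 10*-12 - (4)^2 = -136
Discriminant = (-2)^2 - 4*-136 = 548.0
Eigenvalues: lambda_1 = -12.7047, lambda_2 = 10.7047
The function is not concave.

0


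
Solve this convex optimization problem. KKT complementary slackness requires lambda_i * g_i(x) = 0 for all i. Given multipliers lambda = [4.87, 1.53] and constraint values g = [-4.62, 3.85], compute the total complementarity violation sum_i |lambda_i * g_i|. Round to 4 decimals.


KKT complementary slackness check:
lambda_1 * g_1 = 4.87 * -4.62 = -22.4994
lambda_2 * g_2 = 1.53 * 3.85 = 5.8905
Total violation = 22.4994 + 5.8905 = 28.3899


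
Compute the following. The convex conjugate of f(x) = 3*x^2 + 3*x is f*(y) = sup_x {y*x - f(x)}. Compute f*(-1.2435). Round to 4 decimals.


f*(y) = sup_x {y*x - a*x^2 - b*x} = sup_x {(y-b)*x - a*x^2}
FOC: (y - b) - 2a*x = 0 => x* = (y - b)/(2a)
x* = (-1.2435 - 3)/(2*3) = -0.7073
f*(-1.2435) = (y-b)^2/(4a) = (-1.2435 - 3)^2/(4*3)
= 18.0073/12 = 1.5006


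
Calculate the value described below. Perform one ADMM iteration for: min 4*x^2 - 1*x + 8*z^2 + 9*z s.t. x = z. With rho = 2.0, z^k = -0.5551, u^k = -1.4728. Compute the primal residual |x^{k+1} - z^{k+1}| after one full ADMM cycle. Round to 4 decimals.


ADMM iteration with rho = 2.0, z^k = -0.5551, u^k = -1.4728
Step 1: x-update.
Minimize 4*x^2 - 1*x + (2.0/2)*(x + 0.5551 - 1.4728)^2
FOC: (2*4 + 2.0)*x = 1 + 2.0*(-0.5551 + 1.4728)
x^{k+1} = 0.2835
Step 2: z-update.
Minimize 8*z^2 + 9*z + (2.0/2)*(0.2835 - z - 1.4728)^2
FOC: (2*8 + 2.0)*z = -9 + 2.0*(0.2835 - 1.4728)
z^{k+1} = -0.6321
Step 3: u-update.
u^{k+1} = -1.4728 + 0.2835 + 0.6321 = -0.5571
Step 4: Primal residual = |0.2835 + 0.6321| = 0.9157


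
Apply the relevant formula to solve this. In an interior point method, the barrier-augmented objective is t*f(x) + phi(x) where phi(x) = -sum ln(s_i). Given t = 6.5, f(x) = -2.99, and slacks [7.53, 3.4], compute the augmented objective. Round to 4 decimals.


Step 1: Compute log-barrier.
ln values: [2.0189, 1.2238]
phi = -(2.0189 + 1.2238) = -3.2427
Step 2: Compute augmented objective.
t*f(x) = 6.5*-2.99 = -19.435
Total = -19.435 - 3.2427 = -22.6777


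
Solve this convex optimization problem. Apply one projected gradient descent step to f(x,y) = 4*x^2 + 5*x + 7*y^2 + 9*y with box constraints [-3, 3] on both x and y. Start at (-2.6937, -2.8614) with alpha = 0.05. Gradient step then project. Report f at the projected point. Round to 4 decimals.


Step 1: Compute gradient at (-2.6937, -2.8614).
grad_x = 2*4*-2.6937 + 5 = -16.5496
grad_y = 2*7*-2.8614 + 9 = -31.0596
Step 2: Gradient step.
x_raw = -2.6937 - 0.05*-16.5496 = -1.8662
y_raw = -2.8614 - 0.05*-31.0596 = -1.3084
Step 3: Project onto [-3, 3].
x_proj = clip(-1.8662) = -1.8662
y_proj = clip(-1.3084) = -1.3084
Step 4: Evaluate f.
f(-1.8662, -1.3084) = 4.808


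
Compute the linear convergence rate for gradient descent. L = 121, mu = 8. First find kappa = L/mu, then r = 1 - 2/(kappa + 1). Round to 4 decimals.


Step 1: Compute the condition number.
kappa = L/mu = 121/8 = 15.125
Step 2: Compute the convergence rate.
r = 1 - 2/(kappa + 1) = 1 - 2*mu/(L + mu) = (L - mu)/(L + mu) = 113/129 = 0.876


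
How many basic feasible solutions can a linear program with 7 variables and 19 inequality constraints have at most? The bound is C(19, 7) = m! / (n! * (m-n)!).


Each vertex corresponds to some choice of n active constraints out of m, so the number of vertices is at most C(m, n) = m! / (n!(m-n)!).
m = 19, n = 7
Numerator: 19 * 18 * 17 * 16 * 15 * 14 * 13
Denominator: 7! = 5040
C(19, 7) = 50388


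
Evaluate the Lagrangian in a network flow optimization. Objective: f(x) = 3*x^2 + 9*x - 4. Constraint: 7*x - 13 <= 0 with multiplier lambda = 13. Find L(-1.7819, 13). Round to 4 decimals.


Step 1: Evaluate f(x).
f(-1.7819) = 3*(-1.7819)^2 + 9*(-1.7819) - 4 = -10.5116
Step 2: Evaluate g(x).
g(-1.7819) = 7*-1.7819 - 13 = -25.4733
Step 3: Compute Lagrangian.
L = -10.5116 + 13*-25.4733 = -341.6645


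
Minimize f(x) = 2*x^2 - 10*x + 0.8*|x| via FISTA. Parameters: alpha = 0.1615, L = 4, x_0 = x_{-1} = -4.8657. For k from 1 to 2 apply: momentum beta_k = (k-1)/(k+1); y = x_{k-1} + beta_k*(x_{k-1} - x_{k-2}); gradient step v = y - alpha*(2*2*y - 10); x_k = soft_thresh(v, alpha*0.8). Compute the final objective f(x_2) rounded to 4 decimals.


FISTA on f(x) = 2*x^2 - 10*x + 0.8*|x|
L = 4, alpha = 0.1615
Iteration 1: beta = 0.0, y = -4.8657 + 0.0*(-4.8657 + 4.8657) = -4.8657
  grad(y) = -29.4628, v = y - alpha*grad = -0.1075
  prox(v) = soft_thresh(-0.1075, 0.1292) = 0.0
Iteration 2: beta = 0.3333, y = 0.0 + 0.3333*(0.0 + 4.8657) = 1.6219
  grad(y) = -3.5124, v = y - alpha*grad = 2.1892
  prox(v) = soft_thresh(2.1892, 0.1292) = 2.06
f(x_2) = 2*2.06^2 - 10*2.06 + 0.8*|2.06| = -10.4648


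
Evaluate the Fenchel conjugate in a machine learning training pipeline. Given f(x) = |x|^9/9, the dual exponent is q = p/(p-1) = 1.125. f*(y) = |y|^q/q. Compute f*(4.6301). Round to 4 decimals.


The conjugate exponent q satisfies 1/p + 1/q = 1.
p = 9, so q = 9/(9 - 1) = 1.125
|y|^q = 4.6301^1.125 = 5.6078
f*(4.6301) = 5.6078 / 1.125 = 4.9847


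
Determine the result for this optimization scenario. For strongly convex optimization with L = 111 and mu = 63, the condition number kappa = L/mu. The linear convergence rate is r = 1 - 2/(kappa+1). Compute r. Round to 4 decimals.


Step 1: Compute the condition number.
kappa = L/mu = 111/63 = 1.7619
Step 2: Compute the convergence rate.
r = 1 - 2/(kappa + 1) = 1 - 2*mu/(L + mu) = (L - mu)/(L + mu) = 48/174 = 0.2759


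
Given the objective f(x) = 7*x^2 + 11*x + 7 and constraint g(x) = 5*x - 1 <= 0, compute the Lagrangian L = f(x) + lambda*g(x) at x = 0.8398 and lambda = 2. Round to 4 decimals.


Step 1: Evaluate f(x).
f(0.8398) = 7*0.8398^2 + 11*0.8398 + 7 = 21.1746
Step 2: Evaluate g(x).
g(0.8398) = 5*0.8398 - 1 = 3.199
Step 3: Compute Lagrangian.
L = 21.1746 + 2*3.199 = 27.5726


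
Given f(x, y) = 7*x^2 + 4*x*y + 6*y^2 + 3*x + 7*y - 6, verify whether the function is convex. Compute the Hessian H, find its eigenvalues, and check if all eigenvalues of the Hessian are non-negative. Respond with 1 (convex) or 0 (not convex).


The Hessian of f(x,y) = 7*x^2 + 4*x*y + 6*y^2 + 3*x + 7*y - 6 is:
H = [[14, 4], [4, 12]]
Trace = 14 + 12 = 26
Determinant = 14*12 - (4)^2 = 152
Discriminant = (26)^2 - 4*152 = 68.0
Eigenvalues: lambda_1 = 8.8769, lambda_2 = 17.1231
The function is convex.

1


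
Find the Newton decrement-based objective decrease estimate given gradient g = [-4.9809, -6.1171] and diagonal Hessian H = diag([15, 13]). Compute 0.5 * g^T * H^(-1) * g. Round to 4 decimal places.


Step 1: H is diagonal, so H^(-1) * g = [-0.3321, -0.4705].
Step 2: g^T H^(-1) g = sum_i g_i^2 / H_ii
  = (-4.9809)^2/15 + (-6.1171)^2/13
  = 1.654 + 2.8784 = 4.5323
Step 3: Objective decrease = 0.5 * g^T H^(-1) g = 2.2662


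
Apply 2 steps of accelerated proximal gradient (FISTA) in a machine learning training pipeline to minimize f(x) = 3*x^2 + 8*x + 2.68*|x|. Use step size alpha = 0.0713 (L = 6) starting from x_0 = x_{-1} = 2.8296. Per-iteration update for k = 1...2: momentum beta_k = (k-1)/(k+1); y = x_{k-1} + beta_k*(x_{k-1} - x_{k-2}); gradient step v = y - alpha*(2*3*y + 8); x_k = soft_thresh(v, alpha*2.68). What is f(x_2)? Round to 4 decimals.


FISTA on f(x) = 3*x^2 + 8*x + 2.68*|x|
L = 6, alpha = 0.0713
Iteration 1: beta = 0.0, y = 2.8296 + 0.0*(2.8296 - 2.8296) = 2.8296
  grad(y) = 24.9776, v = y - alpha*grad = 1.0487
  prox(v) = soft_thresh(1.0487, 0.1911) = 0.8576
Iteration 2: beta = 0.3333, y = 0.8576 + 0.3333*(0.8576 - 2.8296) = 0.2003
  grad(y) = 9.2017, v = y - alpha*grad = -0.4558
  prox(v) = soft_thresh(-0.4558, 0.1911) = -0.2647
f(x_2) = 3*(-0.2647)^2 + 8*(-0.2647) + 2.68*|-0.2647| = -1.1981


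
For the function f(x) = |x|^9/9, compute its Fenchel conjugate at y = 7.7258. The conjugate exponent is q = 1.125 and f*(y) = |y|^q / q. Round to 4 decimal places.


The conjugate exponent q satisfies 1/p + 1/q = 1.
p = 9, so q = 9/(9 - 1) = 1.125
|y|^q = 7.7258^1.125 = 9.9755
f*(7.7258) = 9.9755 / 1.125 = 8.8671


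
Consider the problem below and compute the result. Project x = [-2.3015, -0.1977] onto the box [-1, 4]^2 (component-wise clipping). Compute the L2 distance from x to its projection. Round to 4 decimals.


Project each component onto [-1, 4].
clip(-2.3015) = -1.0, clip(-0.1977) = -0.1977
Projection = [-1.0, -0.1977]
Squared diffs: [1.6939, 0.0]
Distance = sqrt(1.6939) = 1.3015


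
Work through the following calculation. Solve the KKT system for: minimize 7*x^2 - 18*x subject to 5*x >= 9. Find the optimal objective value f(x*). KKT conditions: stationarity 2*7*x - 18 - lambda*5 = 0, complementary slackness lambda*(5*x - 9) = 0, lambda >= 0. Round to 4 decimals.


Step 1: Try lambda = 0 (constraint inactive).
x_unc = 18/(2*7) = 1.2857
Check: 5*1.2857 = 6.4285 < 9 -- violated!
Step 2: Constraint must be active: 5*x = 9
x* = 9/5 = 1.8
lambda = (2*7*1.8 - 18)/5 = 1.44
Step 3: Compute optimal value.
f(x*) = 7*1.8^2 - 18*1.8 = -9.72


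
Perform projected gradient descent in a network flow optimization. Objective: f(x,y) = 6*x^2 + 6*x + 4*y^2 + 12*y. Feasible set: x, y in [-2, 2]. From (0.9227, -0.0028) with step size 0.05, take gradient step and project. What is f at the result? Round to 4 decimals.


Step 1: Compute gradient at (0.9227, -0.0028).
grad_x = 2*6*0.9227 + 6 = 17.0724
grad_y = 2*4*-0.0028 + 12 = 11.9776
Step 2: Gradient step.
x_raw = 0.9227 - 0.05*17.0724 = 0.0691
y_raw = -0.0028 - 0.05*11.9776 = -0.6017
Step 3: Project onto [-2, 2].
x_proj = clip(0.0691) = 0.0691
y_proj = clip(-0.6017) = -0.6017
Step 4: Evaluate f.
f(0.0691, -0.6017) = -5.329


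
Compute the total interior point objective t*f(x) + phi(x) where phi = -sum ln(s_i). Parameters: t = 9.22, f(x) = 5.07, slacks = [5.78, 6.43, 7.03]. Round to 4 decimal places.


Step 1: Compute log-barrier.
ln values: [1.7544, 1.861, 1.9502]
phi = -(1.7544 + 1.861 + 1.9502) = -5.5656
Step 2: Compute augmented objective.
t*f(x) = 9.22*5.07 = 46.7454
Total = 46.7454 - 5.5656 = 41.1798


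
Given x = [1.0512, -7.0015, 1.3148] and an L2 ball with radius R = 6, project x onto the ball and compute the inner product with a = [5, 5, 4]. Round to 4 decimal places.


Step 1: Compute ||x|| (intermediates to 6 decimals).
||x|| = sqrt(1.0512^2 + (-7.0015)^2 + 1.3148^2) = 7.201022
Step 2: Project.
Since ||x|| > R, scale = R/||x|| = 6/7.201022 = 0.833215, proj(x) = scale * x
proj(x) = [0.875876, -5.833755, 1.095511]
Step 3: Dot product.
a^T * proj(x) = 5*0.875876 + 5*(-5.833755) + 4*1.095511 = -20.4074


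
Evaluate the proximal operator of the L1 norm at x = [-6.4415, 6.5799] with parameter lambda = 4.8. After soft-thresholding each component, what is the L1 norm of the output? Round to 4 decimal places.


Soft-thresholding with lambda = 4.8:
prox(-6.4415) = sign(-6.4415)*max(|-6.4415| - 4.8, 0) = -1.6415
prox(6.5799) = sign(6.5799)*max(|6.5799| - 4.8, 0) = 1.7799
prox(x) = [-1.6415, 1.7799]
||prox(x)||_1 = 1.6415 + 1.7799 = 3.4214


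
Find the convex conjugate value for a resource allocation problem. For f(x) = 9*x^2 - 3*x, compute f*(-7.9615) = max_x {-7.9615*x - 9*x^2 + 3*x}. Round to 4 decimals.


f*(y) = sup_x {y*x - a*x^2 - b*x} = sup_x {(y-b)*x - a*x^2}
FOC: (y - b) - 2a*x = 0 => x* = (y - b)/(2a)
x* = (-7.9615 + 3)/(2*9) = -0.2756
f*(-7.9615) = (y-b)^2/(4a) = (-7.9615 + 3)^2/(4*9)
= 24.6165/36 = 0.6838


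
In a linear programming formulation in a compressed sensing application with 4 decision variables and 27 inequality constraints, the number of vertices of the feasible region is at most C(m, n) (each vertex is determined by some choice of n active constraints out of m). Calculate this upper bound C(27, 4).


Each vertex corresponds to some choice of n active constraints out of m, so the number of vertices is at most C(m, n) = m! / (n!(m-n)!).
m = 27, n = 4
Numerator: 27 * 26 * 25 * 24
Denominator: 4! = 24
C(27, 4) = 17550


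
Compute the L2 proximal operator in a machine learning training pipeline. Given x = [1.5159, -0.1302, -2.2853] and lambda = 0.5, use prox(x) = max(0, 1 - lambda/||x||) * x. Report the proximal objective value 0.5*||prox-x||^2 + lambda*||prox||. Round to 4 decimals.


Step 1: Compute ||x||.
||x|| = 2.7455
Step 2: Compute scaling factor.
scale = max(0, 1 - 0.5/2.7455) = 0.8179
Step 3: prox(x) = [1.2398, -0.1065, -1.8691]
||prox(x)|| = 2.2455
Step 4: Proximal objective.
0.5*||prox-x||^2 = 0.125
lambda*||prox|| = 1.1228
Total = 1.2477


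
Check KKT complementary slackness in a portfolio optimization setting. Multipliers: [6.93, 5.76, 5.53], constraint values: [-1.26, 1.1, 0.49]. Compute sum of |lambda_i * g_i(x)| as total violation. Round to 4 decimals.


KKT complementary slackness check:
lambda_1 * g_1 = 6.93 * -1.26 = -8.7318
lambda_2 * g_2 = 5.76 * 1.1 = 6.336
lambda_3 * g_3 = 5.53 * 0.49 = 2.7097
Total violation = 8.7318 + 6.336 + 2.7097 = 17.7775


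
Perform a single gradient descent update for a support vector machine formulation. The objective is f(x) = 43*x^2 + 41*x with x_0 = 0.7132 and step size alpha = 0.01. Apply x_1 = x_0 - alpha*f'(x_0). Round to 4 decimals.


We compute the gradient at x_0 and apply the update.
f'(x) = 86*x + 41
f'(0.7132) = 86*0.7132 + 41 = 102.3352
x_1 = 0.7132 - 0.01*102.3352 = -0.3102


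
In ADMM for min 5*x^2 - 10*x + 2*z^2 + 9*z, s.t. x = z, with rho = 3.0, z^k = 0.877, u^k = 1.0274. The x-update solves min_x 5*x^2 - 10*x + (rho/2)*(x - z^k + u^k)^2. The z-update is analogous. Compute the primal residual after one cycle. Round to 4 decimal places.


ADMM iteration with rho = 3.0, z^k = 0.877, u^k = 1.0274
Step 1: x-update.
Minimize 5*x^2 - 10*x + (3.0/2)*(x - 0.877 + 1.0274)^2
FOC: (2*5 + 3.0)*x = 10 + 3.0*(0.877 - 1.0274)
x^{k+1} = 0.7345
Step 2: z-update.
Minimize 2*z^2 + 9*z + (3.0/2)*(0.7345 - z + 1.0274)^2
FOC: (2*2 + 3.0)*z = -9 + 3.0*(0.7345 + 1.0274)
z^{k+1} = -0.5306
Step 3: u-update.
u^{k+1} = 1.0274 + 0.7345 + 0.5306 = 2.2925
Step 4: Primal residual = |0.7345 + 0.5306| = 1.2651


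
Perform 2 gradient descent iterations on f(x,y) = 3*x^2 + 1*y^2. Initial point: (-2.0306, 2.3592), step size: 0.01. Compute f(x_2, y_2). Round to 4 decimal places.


Gradient descent on f(x,y) = 3*x^2 + 1*y^2.
Starting point: (-2.0306, 2.3592), alpha = 0.01
Step 1: grad_x = 2*3*-2.0306 = -12.1836, grad_y = 2*1*2.3592 = 4.7184
  x_1 = -2.0306 - 0.01*-12.1836 = -1.9088
  y_1 = 2.3592 - 0.01*4.7184 = 2.312
Step 2: grad_x = 2*3*-1.9088 = -11.4526, grad_y = 2*1*2.312 = 4.624
  x_2 = -1.9088 - 0.01*-11.4526 = -1.7942
  y_2 = 2.312 - 0.01*4.624 = 2.2658
f(-1.7942, 2.2658) = 3*(-1.7942)^2 + 1*2.2658^2 = 14.7916


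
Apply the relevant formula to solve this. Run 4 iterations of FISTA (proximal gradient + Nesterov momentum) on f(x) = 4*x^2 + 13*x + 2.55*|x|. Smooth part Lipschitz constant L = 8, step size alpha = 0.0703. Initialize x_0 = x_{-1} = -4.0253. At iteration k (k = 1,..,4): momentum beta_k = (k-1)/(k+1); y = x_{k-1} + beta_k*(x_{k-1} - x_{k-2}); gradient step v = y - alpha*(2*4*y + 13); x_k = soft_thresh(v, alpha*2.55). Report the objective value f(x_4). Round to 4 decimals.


FISTA on f(x) = 4*x^2 + 13*x + 2.55*|x|
L = 8, alpha = 0.0703
Iteration 1: beta = 0.0, y = -4.0253 + 0.0*(-4.0253 + 4.0253) = -4.0253
  grad(y) = -19.2024, v = y - alpha*grad = -2.6754
  prox(v) = soft_thresh(-2.6754, 0.1793) = -2.4961
Iteration 2: beta = 0.3333, y = -2.4961 + 0.3333*(-2.4961 + 4.0253) = -1.9864
  grad(y) = -2.891, v = y - alpha*grad = -1.7831
  prox(v) = soft_thresh(-1.7831, 0.1793) = -1.6039
Iteration 3: beta = 0.5, y = -1.6039 + 0.5*(-1.6039 + 2.4961) = -1.1578
  grad(y) = 3.738, v = y - alpha*grad = -1.4205
  prox(v) = soft_thresh(-1.4205, 0.1793) = -1.2413
Iteration 4: beta = 0.6, y = -1.2413 + 0.6*(-1.2413 + 1.6039) = -1.0237
  grad(y) = 4.8103, v = y - alpha*grad = -1.3619
  prox(v) = soft_thresh(-1.3619, 0.1793) = -1.1826
f(x_4) = 4*(-1.1826)^2 + 13*(-1.1826) + 2.55*|-1.1826| = -6.764


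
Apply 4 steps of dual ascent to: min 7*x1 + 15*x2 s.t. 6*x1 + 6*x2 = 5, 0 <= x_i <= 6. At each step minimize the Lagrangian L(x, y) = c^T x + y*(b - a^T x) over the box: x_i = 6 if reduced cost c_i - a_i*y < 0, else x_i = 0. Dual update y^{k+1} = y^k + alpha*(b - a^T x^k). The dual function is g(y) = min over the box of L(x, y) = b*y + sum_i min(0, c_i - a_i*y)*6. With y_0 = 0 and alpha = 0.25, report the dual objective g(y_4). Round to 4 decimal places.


Dual ascent for LP: min 7*x1 + 15*x2, 6*x1 + 6*x2 = 5, 0 <= x_i <= 6
Step 1: y^k = 0.0, reduced costs: (7.0, 15.0)
  x^k = (0.0, 0.0), subgradient = b - a^T x = 5.0
  y^{k+1} = 0.0 + 0.25*5.0 = 1.25
Step 2: y^k = 1.25, reduced costs: (-0.5, 7.5)
  x^k = (6.0, 0.0), subgradient = b - a^T x = -31.0
  y^{k+1} = 1.25 + 0.25*-31.0 = -6.5
Step 3: y^k = -6.5, reduced costs: (46.0, 54.0)
  x^k = (0.0, 0.0), subgradient = b - a^T x = 5.0
  y^{k+1} = -6.5 + 0.25*5.0 = -5.25
Step 4: y^k = -5.25, reduced costs: (38.5, 46.5)
  x^k = (0.0, 0.0), subgradient = b - a^T x = 5.0
  y^{k+1} = -5.25 + 0.25*5.0 = -4.0
Dual objective at y_4 = -4.0: reduced costs (31.0, 39.0), box minimizer x = (0.0, 0.0)
g(y_4) = b*y + (c1 - a1*y)*x1 + (c2 - a2*y)*x2 = 5*(-4.0) + 31.0*0.0 + 39.0*0.0 = -20.0 + 0.0 + 0.0 = -20.0


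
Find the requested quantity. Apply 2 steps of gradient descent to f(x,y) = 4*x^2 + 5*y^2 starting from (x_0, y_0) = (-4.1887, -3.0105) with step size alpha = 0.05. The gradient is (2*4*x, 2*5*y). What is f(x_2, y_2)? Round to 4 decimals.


Gradient descent on f(x,y) = 4*x^2 + 5*y^2.
Starting point: (-4.1887, -3.0105), alpha = 0.05
Step 1: grad_x = 2*4*-4.1887 = -33.5096, grad_y = 2*5*-3.0105 = -30.105
  x_1 = -4.1887 - 0.05*-33.5096 = -2.5132
  y_1 = -3.0105 - 0.05*-30.105 = -1.5053
Step 2: grad_x = 2*4*-2.5132 = -20.1058, grad_y = 2*5*-1.5053 = -15.0525
  x_2 = -2.5132 - 0.05*-20.1058 = -1.5079
  y_2 = -1.5053 - 0.05*-15.0525 = -0.7526
f(-1.5079, -0.7526) = 4*(-1.5079)^2 + 5*(-0.7526)^2 = 11.9277


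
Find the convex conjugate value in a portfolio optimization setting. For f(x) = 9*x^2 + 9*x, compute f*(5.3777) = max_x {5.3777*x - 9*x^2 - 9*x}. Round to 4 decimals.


f*(y) = sup_x {y*x - a*x^2 - b*x} = sup_x {(y-b)*x - a*x^2}
FOC: (y - b) - 2a*x = 0 => x* = (y - b)/(2a)
x* = (5.3777 - 9)/(2*9) = -0.2012
f*(5.3777) = (y-b)^2/(4a) = (5.3777 - 9)^2/(4*9)
= 13.1211/36 = 0.3645
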